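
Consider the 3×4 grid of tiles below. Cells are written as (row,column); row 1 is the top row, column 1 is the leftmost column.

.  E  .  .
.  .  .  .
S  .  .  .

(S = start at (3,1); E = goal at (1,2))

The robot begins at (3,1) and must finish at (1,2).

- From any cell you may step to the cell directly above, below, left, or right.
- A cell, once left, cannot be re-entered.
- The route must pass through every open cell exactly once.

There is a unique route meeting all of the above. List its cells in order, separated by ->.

(3,1) -> (3,2) -> (3,3) -> (3,4) -> (2,4) -> (1,4) -> (1,3) -> (2,3) -> (2,2) -> (2,1) -> (1,1) -> (1,2)

Need to visit all 12 open cells exactly once, starting at (3,1) and ending at (1,2).
Cell (1,4) has only two open neighbours ((2,4) and (1,3)), so the path must pass straight through it: one of those is the cell it's entered from and the other is where it exits.
Route from (3,1): 3× right (reaching (3,4)), 2× up (reaching (1,4)), left to (1,3), down to (2,3), 2× left (reaching (2,1)), up to (1,1), right to (1,2) — 11 moves in all.
Check: all 12 open cells covered.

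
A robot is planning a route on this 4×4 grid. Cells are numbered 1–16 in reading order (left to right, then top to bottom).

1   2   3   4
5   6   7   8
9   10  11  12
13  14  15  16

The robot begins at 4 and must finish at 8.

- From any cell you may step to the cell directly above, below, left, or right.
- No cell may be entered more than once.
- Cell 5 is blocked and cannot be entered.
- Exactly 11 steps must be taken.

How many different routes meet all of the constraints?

Need simple routes of exactly 11 moves from 4 to 8 (Manhattan distance 1, so 5 moves are spent on a detour and 5 undoing it).
Enumerating: 4 3 7 11 10 9 13 14 15 16 12 8 | 4 3 7 6 10 9 13 14 15 11 12 8 | 4 3 7 6 10 9 13 14 15 16 12 8 | 4 3 2 6 10 14 15 16 12 11 7 8 | 4 3 2 6 10 9 13 14 15 11 7 8 | 4 3 2 6 10 9 13 14 15 11 12 8 | 4 3 2 6 10 9 13 14 15 16 12 8 | 4 3 2 6 7 11 10 14 15 16 12 8.
That gives 8 routes.

8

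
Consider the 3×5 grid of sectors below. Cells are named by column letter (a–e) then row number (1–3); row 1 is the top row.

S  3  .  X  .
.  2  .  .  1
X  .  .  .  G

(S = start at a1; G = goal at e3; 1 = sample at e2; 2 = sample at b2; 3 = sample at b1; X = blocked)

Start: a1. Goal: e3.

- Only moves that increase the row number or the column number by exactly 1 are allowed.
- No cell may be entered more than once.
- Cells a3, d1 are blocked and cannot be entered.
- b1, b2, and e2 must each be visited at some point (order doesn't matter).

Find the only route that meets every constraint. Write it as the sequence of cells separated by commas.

a1, b1, b2, c2, d2, e2, e3

Moves only go right or down, so the column and row indices never decrease.
Route from a1: right to b1, down to b2, 3× right (reaching e2), down to e3 — 6 moves in all.
Check: all required cells visited.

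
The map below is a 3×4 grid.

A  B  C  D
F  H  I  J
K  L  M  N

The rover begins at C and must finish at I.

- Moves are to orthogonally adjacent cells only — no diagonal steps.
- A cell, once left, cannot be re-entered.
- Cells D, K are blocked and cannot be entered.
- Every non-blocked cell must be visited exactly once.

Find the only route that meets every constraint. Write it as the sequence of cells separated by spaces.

C B A F H L M N J I

Need to visit all 10 open cells exactly once, starting at C and ending at I.
Cell A has only two open neighbours (F and B), so the path must pass straight through it: one of those is the cell it's entered from and the other is where it exits.
Route from C: left 2 to A, down 1 to F, right 1 to H, down 1 to L, right 2 to N, up 1 to J, left 1 to I — 9 moves in all.
Check: all 10 open cells covered.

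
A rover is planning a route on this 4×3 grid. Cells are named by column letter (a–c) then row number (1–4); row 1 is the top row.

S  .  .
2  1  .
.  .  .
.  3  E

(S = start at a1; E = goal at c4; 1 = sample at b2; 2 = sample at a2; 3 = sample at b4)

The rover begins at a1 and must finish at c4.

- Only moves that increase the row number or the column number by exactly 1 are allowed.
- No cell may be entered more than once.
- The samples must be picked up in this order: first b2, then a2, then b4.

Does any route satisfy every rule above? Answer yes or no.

a2 lies to the left of b2, so going from b2 to a2 would need a leftward move — but moves only go right/down, so b2 cannot be visited before a2.

no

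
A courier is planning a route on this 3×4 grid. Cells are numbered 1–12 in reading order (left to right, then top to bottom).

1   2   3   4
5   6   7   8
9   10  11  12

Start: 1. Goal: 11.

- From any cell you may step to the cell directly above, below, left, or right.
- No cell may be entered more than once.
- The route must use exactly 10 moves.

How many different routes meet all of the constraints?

5

Need simple routes of exactly 10 moves from 1 to 11 (Manhattan distance 4, so 3 moves are spent on a detour and 3 undoing it).
Enumerating: 1 5 9 10 6 2 3 7 8 12 11 | 1 5 9 10 6 2 3 4 8 12 11 | 1 5 9 10 6 2 3 4 8 7 11 | 1 5 9 10 6 7 3 4 8 12 11 | 1 2 3 4 8 7 6 5 9 10 11.
That gives 5 routes.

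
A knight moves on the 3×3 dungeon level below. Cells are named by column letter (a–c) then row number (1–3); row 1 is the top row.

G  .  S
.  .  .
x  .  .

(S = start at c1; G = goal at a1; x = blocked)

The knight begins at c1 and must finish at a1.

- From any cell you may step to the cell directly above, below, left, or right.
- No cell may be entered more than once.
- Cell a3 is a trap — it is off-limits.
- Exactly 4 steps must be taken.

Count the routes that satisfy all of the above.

3

Need simple routes of exactly 4 moves from c1 to a1 (Manhattan distance 2, so 1 moves are spent on a detour and 1 undoing it).
Enumerating: c1 c2 b2 b1 a1 | c1 c2 b2 a2 a1 | c1 b1 b2 a2 a1.
That gives 3 routes.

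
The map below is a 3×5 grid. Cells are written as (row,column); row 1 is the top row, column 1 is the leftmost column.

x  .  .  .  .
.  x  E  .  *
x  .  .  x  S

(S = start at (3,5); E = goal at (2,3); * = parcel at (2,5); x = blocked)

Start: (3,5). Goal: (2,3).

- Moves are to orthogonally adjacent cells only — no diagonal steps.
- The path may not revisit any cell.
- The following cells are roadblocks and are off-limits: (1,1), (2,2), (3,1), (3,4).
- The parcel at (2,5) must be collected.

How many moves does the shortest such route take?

Any route passes through (2,5) somewhere between (3,5) and (2,3). Summing Manhattan distances along the two legs ((3,5) → (2,5) → (2,3)) gives a lower bound of 1 + 2 = 3 moves.
A route of 3 moves achieves this: (3,5) → (2,5) → (2,4) → (2,3).
Since 3 matches the lower bound, it is optimal.

3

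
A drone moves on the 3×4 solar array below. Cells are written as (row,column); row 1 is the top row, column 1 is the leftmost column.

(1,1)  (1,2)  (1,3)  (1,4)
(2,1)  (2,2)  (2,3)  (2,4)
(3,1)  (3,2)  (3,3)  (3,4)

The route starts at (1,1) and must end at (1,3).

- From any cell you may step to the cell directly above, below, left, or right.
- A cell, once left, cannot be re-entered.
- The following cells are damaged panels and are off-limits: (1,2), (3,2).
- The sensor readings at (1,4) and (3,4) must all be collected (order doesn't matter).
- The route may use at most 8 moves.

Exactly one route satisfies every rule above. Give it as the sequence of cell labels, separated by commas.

(1,1), (2,1), (2,2), (2,3), (3,3), (3,4), (2,4), (1,4), (1,3)

The budget equals the shortest possible length, so every move has to be on a shortest route through the required cells.
Route from (1,1): down 1 to (2,1), right 2 to (2,3), down 1 to (3,3), right 1 to (3,4), up 2 to (1,4), left 1 to (1,3) — 8 moves in all.
Check: all required cells visited; 8 ≤ 8 moves.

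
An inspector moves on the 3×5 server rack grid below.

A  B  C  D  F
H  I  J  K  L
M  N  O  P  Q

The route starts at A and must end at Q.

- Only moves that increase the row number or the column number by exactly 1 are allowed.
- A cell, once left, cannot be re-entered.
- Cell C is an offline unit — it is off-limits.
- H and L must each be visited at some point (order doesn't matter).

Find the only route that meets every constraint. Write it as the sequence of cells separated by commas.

Moves only go right or down, so the column and row indices never decrease.
Route from A: down 1 to H, right 4 to L, down 1 to Q — 6 moves in all.
Check: all required cells visited.

A, H, I, J, K, L, Q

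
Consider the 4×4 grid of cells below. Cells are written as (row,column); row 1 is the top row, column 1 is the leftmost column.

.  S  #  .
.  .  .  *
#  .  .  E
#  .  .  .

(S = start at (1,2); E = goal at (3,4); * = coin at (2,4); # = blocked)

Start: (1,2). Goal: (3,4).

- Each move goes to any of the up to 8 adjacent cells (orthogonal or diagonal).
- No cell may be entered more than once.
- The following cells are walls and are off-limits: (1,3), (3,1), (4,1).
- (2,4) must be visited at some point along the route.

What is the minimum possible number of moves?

3

Any route passes through (2,4) somewhere between (1,2) and (3,4). Summing Chebyshev distances along the two legs ((1,2) → (2,4) → (3,4)) gives a lower bound of 2 + 1 = 3 moves.
A route of 3 moves achieves this: (1,2) → (2,3) → (2,4) → (3,4).
Since 3 matches the lower bound, it is optimal.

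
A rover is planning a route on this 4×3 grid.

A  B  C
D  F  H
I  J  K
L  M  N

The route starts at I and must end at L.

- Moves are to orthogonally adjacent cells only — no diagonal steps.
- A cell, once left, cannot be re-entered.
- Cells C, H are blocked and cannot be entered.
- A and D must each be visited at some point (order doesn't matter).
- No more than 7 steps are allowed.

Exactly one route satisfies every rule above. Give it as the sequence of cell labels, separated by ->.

I -> D -> A -> B -> F -> J -> M -> L

The budget equals the shortest possible length, so every move has to be on a shortest route through the required cells.
Route from I: up 2 to A, right 1 to B, down 3 to M, left 1 to L — 7 moves in all.
Check: all required cells visited; 7 ≤ 7 moves.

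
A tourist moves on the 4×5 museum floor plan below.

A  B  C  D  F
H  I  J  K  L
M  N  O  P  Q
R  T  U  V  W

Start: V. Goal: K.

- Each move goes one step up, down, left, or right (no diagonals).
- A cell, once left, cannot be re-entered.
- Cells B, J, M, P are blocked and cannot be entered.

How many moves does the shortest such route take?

The Manhattan distance from V to K is |4−2| + |4−4| = 2, so at least 2 moves are needed.
That bound ignores the blocked cells. Measuring each leg by the fewest moves that actually steer around them (V→K: 4) raises the lower bound to 4.
A route of 4 moves exists: V → W → Q → L → K.
Since 4 matches that lower bound, it is optimal.

4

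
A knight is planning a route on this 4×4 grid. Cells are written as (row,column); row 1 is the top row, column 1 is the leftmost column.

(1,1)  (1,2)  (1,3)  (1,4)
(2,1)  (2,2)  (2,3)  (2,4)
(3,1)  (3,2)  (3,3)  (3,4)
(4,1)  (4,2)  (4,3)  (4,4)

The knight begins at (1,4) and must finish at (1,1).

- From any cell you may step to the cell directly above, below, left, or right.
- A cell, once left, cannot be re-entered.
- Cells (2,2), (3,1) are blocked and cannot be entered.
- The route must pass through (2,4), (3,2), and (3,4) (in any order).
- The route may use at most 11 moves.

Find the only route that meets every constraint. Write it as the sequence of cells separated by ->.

(1,4) -> (2,4) -> (3,4) -> (4,4) -> (4,3) -> (4,2) -> (3,2) -> (3,3) -> (2,3) -> (1,3) -> (1,2) -> (1,1)

Any route must reach (2,4), (3,2), and (3,4) and still end at (1,1) within 11 moves, so the order of the required stops is forced.
Route from (1,4): 3× down (reaching (4,4)), 2× left (reaching (4,2)), up to (3,2), right to (3,3), 2× up (reaching (1,3)), 2× left (reaching (1,1)) — 11 moves in all.
Check: all required cells visited; 11 ≤ 11 moves.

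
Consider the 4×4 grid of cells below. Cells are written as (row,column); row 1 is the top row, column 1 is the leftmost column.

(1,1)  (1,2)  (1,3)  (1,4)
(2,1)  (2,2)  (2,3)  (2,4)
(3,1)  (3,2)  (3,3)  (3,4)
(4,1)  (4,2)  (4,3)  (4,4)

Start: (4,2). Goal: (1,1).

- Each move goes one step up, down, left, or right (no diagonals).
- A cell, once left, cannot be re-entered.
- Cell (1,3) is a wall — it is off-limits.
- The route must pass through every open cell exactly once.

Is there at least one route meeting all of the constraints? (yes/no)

no

Cell (1,4) has only one open neighbour but is neither the start nor the goal, so a Hamiltonian route would have to both enter and leave it through the same neighbour — impossible without revisiting.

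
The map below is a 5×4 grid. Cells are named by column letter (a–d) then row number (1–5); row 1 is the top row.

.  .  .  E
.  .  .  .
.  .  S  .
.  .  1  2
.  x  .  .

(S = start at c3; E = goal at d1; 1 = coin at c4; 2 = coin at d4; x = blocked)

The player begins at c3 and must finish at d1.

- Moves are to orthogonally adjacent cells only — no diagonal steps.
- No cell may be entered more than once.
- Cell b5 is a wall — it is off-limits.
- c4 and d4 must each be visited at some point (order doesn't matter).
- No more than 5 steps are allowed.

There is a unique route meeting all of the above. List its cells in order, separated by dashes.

Any route must reach c4 and d4 and still end at d1 within 5 moves, so the order of the required stops is forced.
Route from c3: down 1 to c4, right 1 to d4, up 3 to d1 — 5 moves in all.
Check: all required cells visited; 5 ≤ 5 moves.

c3 - c4 - d4 - d3 - d2 - d1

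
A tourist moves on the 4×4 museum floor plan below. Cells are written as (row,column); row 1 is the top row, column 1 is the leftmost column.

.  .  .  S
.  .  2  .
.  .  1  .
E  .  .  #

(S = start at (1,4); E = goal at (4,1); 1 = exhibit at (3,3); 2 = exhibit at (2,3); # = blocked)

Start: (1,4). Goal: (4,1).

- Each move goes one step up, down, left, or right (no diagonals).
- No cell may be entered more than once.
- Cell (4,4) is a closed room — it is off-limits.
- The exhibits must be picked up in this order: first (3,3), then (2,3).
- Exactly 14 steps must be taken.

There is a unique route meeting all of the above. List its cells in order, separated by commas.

(1,4), (2,4), (3,4), (3,3), (4,3), (4,2), (3,2), (2,2), (2,3), (1,3), (1,2), (1,1), (2,1), (3,1), (4,1)

The waypoints must appear in the order (3,3), (2,3), with no cell reused.
Route from (1,4): down 2 to (3,4), left 1 to (3,3), down 1 to (4,3), left 1 to (4,2), up 2 to (2,2), right 1 to (2,3), up 1 to (1,3), left 2 to (1,1), down 3 to (4,1) — 14 moves in all.
Check: order respected (1 at step 3, 2 at step 8); 14 moves as required.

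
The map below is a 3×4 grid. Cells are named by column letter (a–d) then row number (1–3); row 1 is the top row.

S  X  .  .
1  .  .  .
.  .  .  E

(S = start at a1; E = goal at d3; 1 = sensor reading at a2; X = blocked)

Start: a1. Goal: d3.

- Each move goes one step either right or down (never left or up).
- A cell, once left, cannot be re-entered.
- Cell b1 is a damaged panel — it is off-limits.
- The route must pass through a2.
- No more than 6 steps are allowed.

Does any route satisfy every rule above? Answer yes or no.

One route that works: a1 → a2 → a3 → b3 → c3 → d3.

yes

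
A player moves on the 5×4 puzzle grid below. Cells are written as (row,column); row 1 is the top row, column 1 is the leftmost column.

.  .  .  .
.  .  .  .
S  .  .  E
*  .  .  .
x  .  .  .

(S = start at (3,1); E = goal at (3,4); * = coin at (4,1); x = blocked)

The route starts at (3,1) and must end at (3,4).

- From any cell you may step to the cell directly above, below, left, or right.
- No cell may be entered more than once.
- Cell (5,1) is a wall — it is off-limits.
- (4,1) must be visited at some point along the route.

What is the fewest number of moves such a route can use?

Any route passes through (4,1) somewhere between (3,1) and (3,4). Summing Manhattan distances along the two legs ((3,1) → (4,1) → (3,4)) gives a lower bound of 1 + 4 = 5 moves.
A route of 5 moves achieves this: (3,1) → (4,1) → (4,2) → (3,2) → (3,3) → (3,4).
Since 5 matches the lower bound, it is optimal.

5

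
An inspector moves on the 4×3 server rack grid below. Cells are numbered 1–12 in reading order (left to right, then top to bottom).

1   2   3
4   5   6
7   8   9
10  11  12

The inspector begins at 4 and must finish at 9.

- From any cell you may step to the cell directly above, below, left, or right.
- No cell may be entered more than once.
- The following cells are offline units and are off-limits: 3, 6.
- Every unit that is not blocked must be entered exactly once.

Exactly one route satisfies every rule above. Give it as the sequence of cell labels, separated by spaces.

Need to visit all 10 open cells exactly once, starting at 4 and ending at 9.
Cell 10 has only two open neighbours (7 and 11), so the path must pass straight through it: one of those is the cell it's entered from and the other is where it exits.
Route from 4: up 1 to 1, right 1 to 2, down 2 to 8, left 1 to 7, down 1 to 10, right 2 to 12, up 1 to 9 — 9 moves in all.
Check: all 10 open cells covered.

4 1 2 5 8 7 10 11 12 9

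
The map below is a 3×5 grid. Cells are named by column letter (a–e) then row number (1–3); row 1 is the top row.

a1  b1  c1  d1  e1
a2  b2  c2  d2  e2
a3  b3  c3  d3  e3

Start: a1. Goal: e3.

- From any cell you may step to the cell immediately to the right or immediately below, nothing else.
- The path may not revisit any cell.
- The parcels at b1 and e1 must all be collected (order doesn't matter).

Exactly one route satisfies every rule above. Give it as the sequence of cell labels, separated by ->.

a1 -> b1 -> c1 -> d1 -> e1 -> e2 -> e3

Moves only go right or down, so the column and row indices never decrease.
Route from a1: 4× right (reaching e1), 2× down (reaching e3) — 6 moves in all.
Check: all required cells visited.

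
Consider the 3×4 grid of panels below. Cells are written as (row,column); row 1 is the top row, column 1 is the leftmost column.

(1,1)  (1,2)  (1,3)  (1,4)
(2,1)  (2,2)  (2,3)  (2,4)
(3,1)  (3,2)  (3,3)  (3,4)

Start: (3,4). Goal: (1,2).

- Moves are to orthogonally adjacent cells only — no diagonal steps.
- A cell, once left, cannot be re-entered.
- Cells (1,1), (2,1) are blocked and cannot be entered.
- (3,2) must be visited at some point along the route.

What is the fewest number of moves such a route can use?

4

Any route passes through (3,2) somewhere between (3,4) and (1,2). Summing Manhattan distances along the two legs ((3,4) → (3,2) → (1,2)) gives a lower bound of 2 + 2 = 4 moves.
A route of 4 moves achieves this: (3,4) → (3,3) → (3,2) → (2,2) → (1,2).
Since 4 matches the lower bound, it is optimal.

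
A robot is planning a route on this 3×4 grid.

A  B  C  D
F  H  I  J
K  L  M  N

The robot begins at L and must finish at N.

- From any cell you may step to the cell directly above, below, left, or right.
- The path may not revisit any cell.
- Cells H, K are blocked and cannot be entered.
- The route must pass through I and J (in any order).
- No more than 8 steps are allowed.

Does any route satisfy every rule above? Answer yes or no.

yes

One route that works: L → M → I → J → N.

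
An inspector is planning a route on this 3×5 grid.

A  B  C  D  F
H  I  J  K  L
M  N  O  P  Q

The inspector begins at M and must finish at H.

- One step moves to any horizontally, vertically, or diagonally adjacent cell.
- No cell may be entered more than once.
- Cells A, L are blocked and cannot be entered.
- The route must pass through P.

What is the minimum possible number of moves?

Any route passes through P somewhere between M and H. Summing Chebyshev distances along the two legs (M → P → H) gives a lower bound of 3 + 3 = 6 moves.
A route of 6 moves achieves this: M → I → J → P → O → N → H.
Since 6 matches the lower bound, it is optimal.

6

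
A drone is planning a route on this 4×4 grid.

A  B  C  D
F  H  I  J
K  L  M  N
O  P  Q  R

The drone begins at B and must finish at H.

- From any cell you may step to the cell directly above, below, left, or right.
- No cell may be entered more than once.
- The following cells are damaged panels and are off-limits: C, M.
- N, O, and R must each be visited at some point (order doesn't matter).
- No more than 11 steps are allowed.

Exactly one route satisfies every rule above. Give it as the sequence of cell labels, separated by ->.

B -> A -> F -> K -> O -> P -> Q -> R -> N -> J -> I -> H

The 11-move cap with required stops at N, O, R leaves no slack for detours.
Route from B: left to A, 3× down (reaching O), 3× right (reaching R), 2× up (reaching J), 2× left (reaching H) — 11 moves in all.
Check: all required cells visited; 11 ≤ 11 moves.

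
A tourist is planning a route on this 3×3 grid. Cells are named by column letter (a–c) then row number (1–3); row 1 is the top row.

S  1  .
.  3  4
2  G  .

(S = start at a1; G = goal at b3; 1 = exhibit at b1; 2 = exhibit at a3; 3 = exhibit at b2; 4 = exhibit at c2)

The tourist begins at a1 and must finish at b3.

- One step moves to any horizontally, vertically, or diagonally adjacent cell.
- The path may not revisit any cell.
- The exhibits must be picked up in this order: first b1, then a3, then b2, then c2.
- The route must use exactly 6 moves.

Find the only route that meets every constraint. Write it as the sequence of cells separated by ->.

The waypoints must appear in the order b1, a3, b2, c2, with no cell reused.
Route from a1: right to b1, down-left to a2, down to a3, up-right to b2, right to c2, down-left to b3 — 6 moves in all.
Check: order respected (1 at step 1, 2 at step 3, 3 at step 4, 4 at step 5); 6 moves as required.

a1 -> b1 -> a2 -> a3 -> b2 -> c2 -> b3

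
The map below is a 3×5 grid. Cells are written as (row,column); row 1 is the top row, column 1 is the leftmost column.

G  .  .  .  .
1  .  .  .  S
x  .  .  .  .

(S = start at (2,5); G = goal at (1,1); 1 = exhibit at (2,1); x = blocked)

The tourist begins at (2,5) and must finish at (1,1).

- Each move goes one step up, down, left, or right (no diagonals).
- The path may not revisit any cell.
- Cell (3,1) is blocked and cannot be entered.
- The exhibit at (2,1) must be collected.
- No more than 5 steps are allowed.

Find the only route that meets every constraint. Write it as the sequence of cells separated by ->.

The budget equals the shortest possible length, so every move has to be on a shortest route through the required cells.
Route from (2,5): left 4 to (2,1), up 1 to (1,1) — 5 moves in all.
Check: all required cells visited; 5 ≤ 5 moves.

(2,5) -> (2,4) -> (2,3) -> (2,2) -> (2,1) -> (1,1)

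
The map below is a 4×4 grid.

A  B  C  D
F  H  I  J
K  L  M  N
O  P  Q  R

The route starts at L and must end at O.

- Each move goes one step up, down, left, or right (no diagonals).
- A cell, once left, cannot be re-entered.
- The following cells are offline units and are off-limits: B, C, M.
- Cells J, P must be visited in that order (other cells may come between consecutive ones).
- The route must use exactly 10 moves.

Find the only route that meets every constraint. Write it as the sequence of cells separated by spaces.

L K F H I J N R Q P O

The waypoints must appear in the order J, P, with no cell reused.
Route from L: left 1 to K, up 1 to F, right 3 to J, down 2 to R, left 3 to O — 10 moves in all.
Check: order respected (J at step 5, P at step 9); 10 moves as required.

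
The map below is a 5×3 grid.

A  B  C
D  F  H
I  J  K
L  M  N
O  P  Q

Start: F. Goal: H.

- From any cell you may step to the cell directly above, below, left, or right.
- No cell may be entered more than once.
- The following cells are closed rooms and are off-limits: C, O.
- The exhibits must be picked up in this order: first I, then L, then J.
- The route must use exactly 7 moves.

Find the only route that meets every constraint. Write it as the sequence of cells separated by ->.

F -> D -> I -> L -> M -> J -> K -> H

The waypoints must appear in the order I, L, J, with no cell reused.
Route from F: left 1 to D, down 2 to L, right 1 to M, up 1 to J, right 1 to K, up 1 to H — 7 moves in all.
Check: order respected (I at step 2, L at step 3, J at step 5); 7 moves as required.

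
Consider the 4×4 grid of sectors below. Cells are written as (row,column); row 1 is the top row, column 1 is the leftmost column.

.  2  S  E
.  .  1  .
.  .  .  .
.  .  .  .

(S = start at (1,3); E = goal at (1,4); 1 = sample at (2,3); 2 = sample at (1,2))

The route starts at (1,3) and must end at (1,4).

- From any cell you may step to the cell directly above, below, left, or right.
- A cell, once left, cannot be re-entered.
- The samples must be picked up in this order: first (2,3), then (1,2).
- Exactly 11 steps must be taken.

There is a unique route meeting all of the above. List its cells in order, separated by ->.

The waypoints must appear in the order (2,3), (1,2), with no cell reused.
Route from (1,3): down 1 to (2,3), left 1 to (2,2), up 1 to (1,2), left 1 to (1,1), down 2 to (3,1), right 3 to (3,4), up 2 to (1,4) — 11 moves in all.
Check: order respected (1 at step 1, 2 at step 3); 11 moves as required.

(1,3) -> (2,3) -> (2,2) -> (1,2) -> (1,1) -> (2,1) -> (3,1) -> (3,2) -> (3,3) -> (3,4) -> (2,4) -> (1,4)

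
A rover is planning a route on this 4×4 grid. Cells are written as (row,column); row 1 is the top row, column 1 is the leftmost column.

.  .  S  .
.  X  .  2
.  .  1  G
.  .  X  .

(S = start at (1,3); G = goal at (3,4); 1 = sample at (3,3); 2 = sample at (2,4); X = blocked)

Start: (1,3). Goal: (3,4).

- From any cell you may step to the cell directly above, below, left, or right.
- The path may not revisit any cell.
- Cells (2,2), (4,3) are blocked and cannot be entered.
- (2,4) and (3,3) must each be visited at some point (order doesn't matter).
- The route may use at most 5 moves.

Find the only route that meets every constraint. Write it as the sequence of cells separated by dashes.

The 5-move cap with required stops at (2,4), (3,3) leaves no slack for detours.
Route from (1,3): right to (1,4), down to (2,4), left to (2,3), down to (3,3), right to (3,4) — 5 moves in all.
Check: all required cells visited; 5 ≤ 5 moves.

(1,3) - (1,4) - (2,4) - (2,3) - (3,3) - (3,4)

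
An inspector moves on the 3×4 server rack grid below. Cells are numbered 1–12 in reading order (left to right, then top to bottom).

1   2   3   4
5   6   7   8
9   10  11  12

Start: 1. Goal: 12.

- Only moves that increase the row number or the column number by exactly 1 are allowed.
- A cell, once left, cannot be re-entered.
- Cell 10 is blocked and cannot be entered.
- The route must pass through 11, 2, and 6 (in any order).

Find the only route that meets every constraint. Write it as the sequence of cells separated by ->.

1 -> 2 -> 6 -> 7 -> 11 -> 12

Moves only go right or down, so the column and row indices never decrease.
Route from 1: right 1 to 2, down 1 to 6, right 1 to 7, down 1 to 11, right 1 to 12 — 5 moves in all.
Check: all required cells visited.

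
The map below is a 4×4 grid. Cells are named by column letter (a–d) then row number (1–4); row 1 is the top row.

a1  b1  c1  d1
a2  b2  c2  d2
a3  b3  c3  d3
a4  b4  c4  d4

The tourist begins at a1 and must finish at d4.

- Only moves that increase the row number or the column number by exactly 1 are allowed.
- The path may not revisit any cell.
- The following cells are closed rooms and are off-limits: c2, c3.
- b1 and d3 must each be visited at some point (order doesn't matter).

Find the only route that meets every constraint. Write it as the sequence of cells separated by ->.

a1 -> b1 -> c1 -> d1 -> d2 -> d3 -> d4

Moves only go right or down, so the column and row indices never decrease.
Route from a1: right 3 to d1, down 3 to d4 — 6 moves in all.
Check: all required cells visited.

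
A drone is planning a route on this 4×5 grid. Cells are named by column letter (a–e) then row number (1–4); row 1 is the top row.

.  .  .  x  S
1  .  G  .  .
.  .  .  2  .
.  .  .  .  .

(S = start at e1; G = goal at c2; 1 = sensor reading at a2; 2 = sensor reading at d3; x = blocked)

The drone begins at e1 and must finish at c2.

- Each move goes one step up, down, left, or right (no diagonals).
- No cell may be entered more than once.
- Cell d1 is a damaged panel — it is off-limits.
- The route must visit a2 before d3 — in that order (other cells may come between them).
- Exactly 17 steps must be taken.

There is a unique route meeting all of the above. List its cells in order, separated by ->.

e1 -> e2 -> e3 -> e4 -> d4 -> c4 -> b4 -> a4 -> a3 -> a2 -> a1 -> b1 -> b2 -> b3 -> c3 -> d3 -> d2 -> c2

The waypoints must appear in the order a2, d3, with no cell reused.
Route from e1: 3× down (reaching e4), 4× left (reaching a4), 3× up (reaching a1), right to b1, 2× down (reaching b3), 2× right (reaching d3), up to d2, left to c2 — 17 moves in all.
Check: order respected (1 at step 9, 2 at step 15); 17 moves as required.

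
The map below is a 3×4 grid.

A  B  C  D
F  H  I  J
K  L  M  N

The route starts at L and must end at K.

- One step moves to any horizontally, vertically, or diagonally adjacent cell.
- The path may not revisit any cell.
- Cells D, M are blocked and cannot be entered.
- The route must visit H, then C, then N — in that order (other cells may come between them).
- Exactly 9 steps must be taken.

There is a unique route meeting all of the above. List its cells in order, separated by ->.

L -> H -> C -> J -> N -> I -> B -> A -> F -> K

The waypoints must appear in the order H, C, N, with no cell reused.
Route from L: up 1 to H, up-right 1 to C, down-right 1 to J, down 1 to N, up-left 2 to B, left 1 to A, down 2 to K — 9 moves in all.
Check: order respected (H at step 1, C at step 2, N at step 4); 9 moves as required.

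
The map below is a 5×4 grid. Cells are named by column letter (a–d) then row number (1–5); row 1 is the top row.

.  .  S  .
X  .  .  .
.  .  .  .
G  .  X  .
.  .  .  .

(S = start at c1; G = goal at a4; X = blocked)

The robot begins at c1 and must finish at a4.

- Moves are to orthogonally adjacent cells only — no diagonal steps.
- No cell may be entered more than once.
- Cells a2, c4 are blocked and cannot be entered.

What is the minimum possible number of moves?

The Manhattan distance from c1 to a4 is |1−4| + |3−1| = 5, so at least 5 moves are needed.
A route of 5 moves achieves this: c1 → c2 → c3 → b3 → b4 → a4.
Since 5 matches the lower bound, it is optimal.

5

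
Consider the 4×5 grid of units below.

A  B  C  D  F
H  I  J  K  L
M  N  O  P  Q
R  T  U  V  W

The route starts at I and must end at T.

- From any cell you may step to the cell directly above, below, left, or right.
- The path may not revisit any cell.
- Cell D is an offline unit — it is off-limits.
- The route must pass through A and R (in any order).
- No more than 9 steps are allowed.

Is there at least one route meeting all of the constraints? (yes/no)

yes

One route that works: I → B → A → H → M → R → T.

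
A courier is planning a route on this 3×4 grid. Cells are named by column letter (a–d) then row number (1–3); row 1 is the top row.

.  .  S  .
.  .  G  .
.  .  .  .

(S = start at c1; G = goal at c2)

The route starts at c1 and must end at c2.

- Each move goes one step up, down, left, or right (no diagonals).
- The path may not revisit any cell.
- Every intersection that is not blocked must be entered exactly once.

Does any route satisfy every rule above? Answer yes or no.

yes

One route that works: c1 → d1 → d2 → d3 → c3 → b3 → a3 → a2 → a1 → b1 → b2 → c2.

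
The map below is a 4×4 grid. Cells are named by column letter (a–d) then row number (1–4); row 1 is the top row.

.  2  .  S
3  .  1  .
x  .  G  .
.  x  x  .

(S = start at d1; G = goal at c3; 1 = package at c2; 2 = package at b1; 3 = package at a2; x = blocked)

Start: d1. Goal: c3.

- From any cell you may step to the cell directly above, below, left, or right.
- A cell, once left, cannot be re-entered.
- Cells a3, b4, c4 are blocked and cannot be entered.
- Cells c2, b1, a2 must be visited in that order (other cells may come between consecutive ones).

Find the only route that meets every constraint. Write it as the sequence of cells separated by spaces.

The waypoints must appear in the order c2, b1, a2, with no cell reused.
Route from d1: down to d2, left to c2, up to c1, 2× left (reaching a1), down to a2, right to b2, down to b3, right to c3 — 9 moves in all.
Check: order respected (1 at step 2, 2 at step 4, 3 at step 6).

d1 d2 c2 c1 b1 a1 a2 b2 b3 c3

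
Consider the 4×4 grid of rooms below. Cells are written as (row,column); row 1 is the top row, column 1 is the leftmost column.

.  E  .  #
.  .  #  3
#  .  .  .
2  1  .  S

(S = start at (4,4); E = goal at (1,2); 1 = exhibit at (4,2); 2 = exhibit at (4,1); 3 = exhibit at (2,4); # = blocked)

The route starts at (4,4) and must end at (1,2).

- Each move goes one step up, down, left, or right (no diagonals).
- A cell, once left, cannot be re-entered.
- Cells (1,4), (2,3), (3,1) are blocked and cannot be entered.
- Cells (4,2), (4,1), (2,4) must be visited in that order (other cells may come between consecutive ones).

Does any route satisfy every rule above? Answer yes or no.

no

(4,1) must be visited but has only one open neighbour ((4,2)), and it is neither the start nor the goal — the route would have to enter and leave through (4,2), re-entering it.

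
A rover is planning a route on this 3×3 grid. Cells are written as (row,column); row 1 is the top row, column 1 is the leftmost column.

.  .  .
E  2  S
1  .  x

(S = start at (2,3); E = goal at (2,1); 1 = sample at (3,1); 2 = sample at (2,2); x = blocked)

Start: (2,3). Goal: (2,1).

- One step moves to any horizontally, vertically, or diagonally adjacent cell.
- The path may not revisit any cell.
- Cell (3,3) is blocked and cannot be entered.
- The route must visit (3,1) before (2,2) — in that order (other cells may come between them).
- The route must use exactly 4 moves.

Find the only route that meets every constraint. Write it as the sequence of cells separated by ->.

(2,3) -> (3,2) -> (3,1) -> (2,2) -> (2,1)

The waypoints must appear in the order (3,1), (2,2), with no cell reused.
Route from (2,3): down-left 1 to (3,2), left 1 to (3,1), up-right 1 to (2,2), left 1 to (2,1) — 4 moves in all.
Check: order respected (1 at step 2, 2 at step 3); 4 moves as required.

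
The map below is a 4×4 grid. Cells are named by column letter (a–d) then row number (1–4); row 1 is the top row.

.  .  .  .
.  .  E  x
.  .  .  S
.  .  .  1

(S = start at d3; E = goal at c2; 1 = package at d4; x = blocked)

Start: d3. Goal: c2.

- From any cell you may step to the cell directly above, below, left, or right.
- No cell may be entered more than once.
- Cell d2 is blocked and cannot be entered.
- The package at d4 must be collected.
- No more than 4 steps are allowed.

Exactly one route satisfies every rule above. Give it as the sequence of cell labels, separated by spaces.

The budget equals the shortest possible length, so every move has to be on a shortest route through the required cells.
Route from d3: down 1 to d4, left 1 to c4, up 2 to c2 — 4 moves in all.
Check: all required cells visited; 4 ≤ 4 moves.

d3 d4 c4 c3 c2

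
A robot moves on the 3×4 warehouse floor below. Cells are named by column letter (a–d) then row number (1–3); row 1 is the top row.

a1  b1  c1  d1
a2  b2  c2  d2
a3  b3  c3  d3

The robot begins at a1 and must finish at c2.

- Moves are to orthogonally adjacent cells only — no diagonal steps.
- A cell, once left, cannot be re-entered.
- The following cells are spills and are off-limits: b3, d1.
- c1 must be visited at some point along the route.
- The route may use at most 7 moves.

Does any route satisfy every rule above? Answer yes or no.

yes

One route that works: a1 → b1 → c1 → c2.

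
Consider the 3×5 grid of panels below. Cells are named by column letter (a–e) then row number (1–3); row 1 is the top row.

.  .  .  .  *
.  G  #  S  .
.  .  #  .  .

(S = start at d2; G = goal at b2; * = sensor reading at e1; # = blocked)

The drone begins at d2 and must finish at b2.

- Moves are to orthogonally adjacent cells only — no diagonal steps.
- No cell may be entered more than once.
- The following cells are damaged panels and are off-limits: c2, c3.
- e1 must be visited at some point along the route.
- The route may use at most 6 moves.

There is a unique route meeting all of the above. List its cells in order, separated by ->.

d2 -> e2 -> e1 -> d1 -> c1 -> b1 -> b2

The 6-move cap with required stops at e1 leaves no slack for detours.
Route from d2: right to e2, up to e1, 3× left (reaching b1), down to b2 — 6 moves in all.
Check: all required cells visited; 6 ≤ 6 moves.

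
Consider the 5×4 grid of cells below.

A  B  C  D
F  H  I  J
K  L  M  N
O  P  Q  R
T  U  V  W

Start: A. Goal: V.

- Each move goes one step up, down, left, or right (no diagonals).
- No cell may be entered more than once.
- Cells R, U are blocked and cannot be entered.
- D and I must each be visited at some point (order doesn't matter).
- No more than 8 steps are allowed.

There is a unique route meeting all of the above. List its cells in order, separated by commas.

The budget equals the shortest possible length, so every move has to be on a shortest route through the required cells.
Route from A: 3× right (reaching D), down to J, left to I, 3× down (reaching V) — 8 moves in all.
Check: all required cells visited; 8 ≤ 8 moves.

A, B, C, D, J, I, M, Q, V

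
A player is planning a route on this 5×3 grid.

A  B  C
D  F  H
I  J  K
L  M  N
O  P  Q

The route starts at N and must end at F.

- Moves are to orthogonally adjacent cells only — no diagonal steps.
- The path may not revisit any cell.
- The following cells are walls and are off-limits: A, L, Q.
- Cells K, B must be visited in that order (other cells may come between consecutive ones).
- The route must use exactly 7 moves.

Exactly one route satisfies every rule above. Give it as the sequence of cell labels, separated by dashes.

N - M - J - K - H - C - B - F

The waypoints must appear in the order K, B, with no cell reused.
Route from N: left 1 to M, up 1 to J, right 1 to K, up 2 to C, left 1 to B, down 1 to F — 7 moves in all.
Check: order respected (K at step 3, B at step 6); 7 moves as required.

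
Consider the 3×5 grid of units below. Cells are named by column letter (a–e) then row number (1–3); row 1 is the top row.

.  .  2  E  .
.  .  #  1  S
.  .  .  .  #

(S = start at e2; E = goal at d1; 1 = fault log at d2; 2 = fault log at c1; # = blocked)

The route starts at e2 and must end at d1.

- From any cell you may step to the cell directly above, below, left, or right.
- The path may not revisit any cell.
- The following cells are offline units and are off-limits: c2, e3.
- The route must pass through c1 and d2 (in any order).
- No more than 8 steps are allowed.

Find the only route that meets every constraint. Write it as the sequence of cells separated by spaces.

The budget equals the shortest possible length, so every move has to be on a shortest route through the required cells.
Route from e2: left to d2, down to d3, 2× left (reaching b3), 2× up (reaching b1), 2× right (reaching d1) — 8 moves in all.
Check: all required cells visited; 8 ≤ 8 moves.

e2 d2 d3 c3 b3 b2 b1 c1 d1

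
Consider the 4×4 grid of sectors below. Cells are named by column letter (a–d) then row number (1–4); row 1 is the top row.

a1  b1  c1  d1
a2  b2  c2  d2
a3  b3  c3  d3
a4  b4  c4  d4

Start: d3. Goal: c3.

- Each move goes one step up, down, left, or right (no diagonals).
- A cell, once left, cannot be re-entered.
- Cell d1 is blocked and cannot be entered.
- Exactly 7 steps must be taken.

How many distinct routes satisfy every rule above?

Need simple routes of exactly 7 moves from d3 to c3 (Manhattan distance 1, so 3 moves are spent on a detour and 3 undoing it).
Enumerating: d3 d2 c2 c1 b1 b2 b3 c3 | d3 d2 c2 b2 b3 b4 c4 c3 | d3 d2 c2 b2 a2 a3 b3 c3 | d3 d4 c4 b4 b3 b2 c2 c3 | d3 d4 c4 b4 a4 a3 b3 c3.
That gives 5 routes.

5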